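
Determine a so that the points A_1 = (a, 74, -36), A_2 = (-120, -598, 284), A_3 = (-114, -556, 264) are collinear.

Direction A_2A_3 = (6, 42, -20). From the y-coordinate of A_1, the parameter along the line is τ = (74 − (-598))/42 = 16.
Then a = (-120) + 16·(6) = -24.

-24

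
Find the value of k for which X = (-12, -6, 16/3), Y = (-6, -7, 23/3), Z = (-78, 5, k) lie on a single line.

Collinearity requires XY × XZ = 0; each component is linear in k.
The x-component gives (-1)k + (-61/3) = 0, so k = -61/3.
The remaining components then also vanish.

-61/3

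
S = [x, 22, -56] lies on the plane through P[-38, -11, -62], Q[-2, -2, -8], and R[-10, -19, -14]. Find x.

-26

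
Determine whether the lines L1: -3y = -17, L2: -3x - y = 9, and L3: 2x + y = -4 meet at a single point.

Lines aᵢx + bᵢy = cᵢ with pairwise distinct directions are concurrent exactly when det[aᵢ bᵢ cᵢ] = 0.
Here the determinant is -1.
Nonzero, so no common point exists.

No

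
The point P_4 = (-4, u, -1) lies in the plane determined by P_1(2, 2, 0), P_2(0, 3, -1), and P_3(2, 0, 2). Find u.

3

A normal to the plane is n = P_1P_2 × P_1P_3 = (0, 4, 4).
P_4 lies in the plane iff n · P_1P_4 = 0.
This gives (4)u + (-12) = 0, so u = 3.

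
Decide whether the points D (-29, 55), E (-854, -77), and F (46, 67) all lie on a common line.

Yes

DE = (-825, -132), DF = (75, 12).
Twice the signed area of △DEF is (-825)(12) − (-132)(75) = 0.
The triangle is degenerate (zero area), so the points are collinear.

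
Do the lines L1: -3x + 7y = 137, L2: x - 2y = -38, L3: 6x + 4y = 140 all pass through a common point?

Yes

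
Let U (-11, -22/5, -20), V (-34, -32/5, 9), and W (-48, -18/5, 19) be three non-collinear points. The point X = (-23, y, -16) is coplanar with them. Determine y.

2/5

A normal to the plane is n = UV × UW = (-506/5, -176, -462/5).
X lies in the plane iff n · UX = 0.
This gives (-176)y + (352/5) = 0, so y = 2/5.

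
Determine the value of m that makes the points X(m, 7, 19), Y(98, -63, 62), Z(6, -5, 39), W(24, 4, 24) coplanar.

The points are coplanar iff XY · (XZ × XW) = 0.
Expanding, this is linear in m: (663)m + (-19890) = 0.
So m = 30.

30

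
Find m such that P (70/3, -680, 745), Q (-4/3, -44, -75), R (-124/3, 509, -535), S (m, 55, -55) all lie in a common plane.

Normal to plane PQR: n = (160900, 64360/3, 35398/3); plane equation n·X = -2043430.
Requiring n·S = -2043430: (160900)m + (530970) = -2043430.
So m = -16.

-16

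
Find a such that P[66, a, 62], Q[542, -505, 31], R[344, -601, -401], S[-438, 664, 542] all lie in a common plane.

-72

The points are coplanar iff PQ · (PR × PS) = 0.
Expanding, this is linear in a: (-524538)a + (-37766736) = 0.
So a = -72.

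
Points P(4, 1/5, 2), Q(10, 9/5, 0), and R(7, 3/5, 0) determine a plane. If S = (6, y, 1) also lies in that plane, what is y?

3/5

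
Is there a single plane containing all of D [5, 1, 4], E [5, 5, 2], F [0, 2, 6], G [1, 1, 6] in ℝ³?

A normal to the plane through D, E, F is n = DE × DF = (10, 10, 20).
The plane has equation n·P = 140. For G: n·G = 140.
Equal, so G lies in the plane and all four are coplanar.

Yes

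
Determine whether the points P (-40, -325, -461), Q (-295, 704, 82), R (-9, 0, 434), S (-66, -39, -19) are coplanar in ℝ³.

With P as base: PQ = (-255, 1029, 543), PR = (31, 325, 895), PS = (-26, 286, 442).
PR × PS = (-112320, -36972, 17316).
PQ · (PR × PS) = 0.
The scalar triple product vanishes, so the four points are coplanar.

Yes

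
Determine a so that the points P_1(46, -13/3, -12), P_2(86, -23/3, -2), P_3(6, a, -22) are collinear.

-1

Direction P_1P_2 = (40, -10/3, 10). From the x-coordinate of P_3, the parameter along the line is τ = (6 − 46)/40 = -1.
Then a = (-13/3) + (-1)·(-10/3) = -1.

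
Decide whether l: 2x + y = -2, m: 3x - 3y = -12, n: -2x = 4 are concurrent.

Yes

The three lines meet at one point iff the augmented coefficient matrix [aᵢ bᵢ cᵢ] has rank < 3, i.e. its determinant vanishes.
Here the determinant is 0.
It vanishes, so the lines are concurrent at (-2, 2).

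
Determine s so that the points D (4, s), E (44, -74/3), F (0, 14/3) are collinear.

The three points are collinear iff det[DE; DF] = 0.
This determinant is linear in s: (-44)s + (88) = 0, so s = 2.

2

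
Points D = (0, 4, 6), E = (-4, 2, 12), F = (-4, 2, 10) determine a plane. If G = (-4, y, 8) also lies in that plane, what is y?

2

The plane through D, E, F has equation 4x − 8y = -32.
Substituting G: (-8)y + (-16) = -32, so y = 2.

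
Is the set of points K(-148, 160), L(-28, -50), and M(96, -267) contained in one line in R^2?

KL = (120, -210), KM = (244, -427).
Checking proportionality: KM = 61/30·KL, so the vectors are parallel and the points are collinear.

Yes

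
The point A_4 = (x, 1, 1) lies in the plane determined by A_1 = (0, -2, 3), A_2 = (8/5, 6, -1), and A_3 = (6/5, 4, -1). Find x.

3/5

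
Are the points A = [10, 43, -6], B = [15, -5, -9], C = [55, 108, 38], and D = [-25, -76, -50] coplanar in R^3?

The four points are coplanar iff the 3×3 determinant with rows AB, AC, AD is zero.
Rows: (5, -48, -3), (45, 65, 44), (-35, -119, -44).
Expanding along the first row: (5)(2376) − (-48)(-440) + (-3)(-3080) = 0.
Zero determinant ⇒ coplanar.

Yes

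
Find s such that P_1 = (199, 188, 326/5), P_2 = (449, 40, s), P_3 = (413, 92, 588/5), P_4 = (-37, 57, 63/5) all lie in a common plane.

The points are coplanar iff P_1P_2 · (P_1P_3 × P_1P_4) = 0.
Expanding, this is linear in s: (-50690)s + (6447768) = 0.
So s = 636/5.

636/5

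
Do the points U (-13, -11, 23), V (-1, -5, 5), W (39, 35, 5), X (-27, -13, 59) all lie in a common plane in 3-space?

Yes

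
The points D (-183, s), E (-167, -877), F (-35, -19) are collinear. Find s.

-981

The three points are collinear iff det[DE; DF] = 0.
This determinant is linear in s: (132)s + (129492) = 0, so s = -981.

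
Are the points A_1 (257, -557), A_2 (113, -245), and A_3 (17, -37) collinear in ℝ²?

A_1A_2 = (-144, 312), A_1A_3 = (-240, 520).
Checking proportionality: A_1A_3 = 5/3·A_1A_2, so the vectors are parallel and the points are collinear.

Yes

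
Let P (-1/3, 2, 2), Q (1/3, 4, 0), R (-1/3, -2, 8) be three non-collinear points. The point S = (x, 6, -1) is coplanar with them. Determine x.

5/3

A normal to the plane is n = PQ × PR = (4, -4, -8/3).
S lies in the plane iff n · PS = 0.
This gives (4)x + (-20/3) = 0, so x = 5/3.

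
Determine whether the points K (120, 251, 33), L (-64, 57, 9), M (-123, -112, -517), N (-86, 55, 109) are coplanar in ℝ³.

Yes

The four points are coplanar iff the 3×3 determinant with rows KL, KM, KN is zero.
Rows: (-184, -194, -24), (-243, -363, -550), (-206, -196, 76).
Expanding along the first row: (-184)(-135388) − (-194)(-131768) + (-24)(-27150) = 0.
Zero determinant ⇒ coplanar.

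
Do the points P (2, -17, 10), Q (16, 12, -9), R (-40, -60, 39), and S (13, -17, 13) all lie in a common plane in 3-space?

No

The four points are coplanar iff the 3×3 determinant with rows PQ, PR, PS is zero.
Rows: (14, 29, -19), (-42, -43, 29), (11, 0, 3).
Expanding along the first row: (14)(-129) − (29)(-445) + (-19)(473) = 2112.
Nonzero ⇒ not coplanar.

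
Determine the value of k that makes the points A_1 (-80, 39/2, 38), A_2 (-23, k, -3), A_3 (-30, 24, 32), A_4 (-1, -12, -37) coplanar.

9/2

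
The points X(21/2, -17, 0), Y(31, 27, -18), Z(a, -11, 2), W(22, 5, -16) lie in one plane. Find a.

25/2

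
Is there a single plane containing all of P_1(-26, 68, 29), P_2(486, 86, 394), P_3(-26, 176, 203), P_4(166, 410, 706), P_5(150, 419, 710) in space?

The plane through P_1, P_2, P_3 has normal n = P_1P_2 × P_1P_3 = (-36288, -89088, 55296) and equation n·P = -3510912.
Checking the remaining points: n·P_4 = -3510912, n·P_5 = -3510912.
All equal -3510912, so all 5 points lie in one plane.

Yes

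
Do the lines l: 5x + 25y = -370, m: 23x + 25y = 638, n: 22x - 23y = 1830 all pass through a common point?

Yes

Intersecting l and m: solving the 2×2 system gives (x, y) = (56, -26).
Substitute into n: (22)(56) + (-23)(-26) = 1830.
This equals 1830, so (56, -26) lies on all three lines and they are concurrent.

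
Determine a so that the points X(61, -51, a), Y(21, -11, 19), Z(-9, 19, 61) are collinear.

-37

Direction YZ = (-30, 30, 42). From the x-coordinate of X, the parameter along the line is τ = (61 − 21)/(-30) = -4/3.
Then a = 19 + (-4/3)·(42) = -37.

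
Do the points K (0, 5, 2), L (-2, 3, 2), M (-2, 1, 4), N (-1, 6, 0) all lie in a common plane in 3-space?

Yes

With K as base: KL = (-2, -2, 0), KM = (-2, -4, 2), KN = (-1, 1, -2).
KM × KN = (6, -6, -6).
KL · (KM × KN) = 0.
The scalar triple product vanishes, so the four points are coplanar.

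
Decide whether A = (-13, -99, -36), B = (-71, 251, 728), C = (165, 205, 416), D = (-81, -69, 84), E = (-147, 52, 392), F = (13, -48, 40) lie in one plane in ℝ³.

No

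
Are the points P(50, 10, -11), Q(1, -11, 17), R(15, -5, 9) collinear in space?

Yes

PQ = (-49, -21, 28), PR = (-35, -15, 20).
Each component of PR is 5/7 times the corresponding component of PQ, so PR = 5/7·PQ and the points are collinear.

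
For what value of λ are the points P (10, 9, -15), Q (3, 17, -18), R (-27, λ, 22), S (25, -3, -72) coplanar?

47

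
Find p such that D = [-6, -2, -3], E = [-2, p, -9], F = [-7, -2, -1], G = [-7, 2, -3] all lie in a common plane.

-6

Normal to plane DFG: n = (-8, -2, -4); plane equation n·P = 64.
Requiring n·E = 64: (-2)p + (52) = 64.
So p = -6.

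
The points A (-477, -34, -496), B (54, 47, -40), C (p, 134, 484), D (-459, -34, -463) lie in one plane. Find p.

Normal to plane ABD: n = (2673, -9315, -1458); plane equation n·P = -235143.
Requiring n·C = -235143: (2673)p + (-1953882) = -235143.
So p = 643.

643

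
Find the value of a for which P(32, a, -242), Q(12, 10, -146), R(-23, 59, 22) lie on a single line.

-18

Collinearity requires PQ × PR = 0; each component is linear in a.
The x-component gives (-168)a + (-3024) = 0, so a = -18.
The remaining components then also vanish.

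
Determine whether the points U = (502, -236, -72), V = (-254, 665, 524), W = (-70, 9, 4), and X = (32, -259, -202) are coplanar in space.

No

A normal to the plane through U, V, W is n = UV × UW = (-77544, -283456, 330152).
The plane has equation n·P = 4197584. For X: n·X = 4242992.
4242992 ≠ 4197584, so X is off the plane.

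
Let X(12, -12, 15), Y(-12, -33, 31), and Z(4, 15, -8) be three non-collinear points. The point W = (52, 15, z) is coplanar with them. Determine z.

Coplanarity requires XY · (XZ × XW) = 0.
XY = (-24, -21, 16), XZ = (-8, 27, -23); the triple product is linear in z with coefficient -816 and constant term -4080.
Setting it to zero: z = -5.

-5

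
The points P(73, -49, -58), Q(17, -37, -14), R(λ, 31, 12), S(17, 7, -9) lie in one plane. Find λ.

The points are coplanar iff PQ · (PR × PS) = 0.
Expanding, this is linear in λ: (1876)λ + (13132) = 0.
So λ = -7.

-7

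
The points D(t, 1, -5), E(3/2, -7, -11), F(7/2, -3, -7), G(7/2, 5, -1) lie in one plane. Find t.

3/2

Coplanarity ⇔ det[DE; DF; DG] = 0.
Expanding, this is linear in t: (8)t + (-12) = 0.
So t = 3/2.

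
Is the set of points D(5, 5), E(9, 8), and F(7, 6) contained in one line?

DE = (4, 3), DF = (2, 1).
det[DE; DF] = (4)(1) − (3)(2) = -2.
The determinant is nonzero, so they are not collinear.

No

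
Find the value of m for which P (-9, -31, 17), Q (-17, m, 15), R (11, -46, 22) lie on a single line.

Collinearity requires PQ × PR = 0; each component is linear in m.
The x-component gives (5)m + (125) = 0, so m = -25.
The remaining components then also vanish.

-25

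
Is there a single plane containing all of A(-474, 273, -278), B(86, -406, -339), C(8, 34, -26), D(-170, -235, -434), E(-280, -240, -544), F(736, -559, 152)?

The plane through A, B, C has normal n = AB × AC = (-185687, -170522, 193438) and equation n·P = -12312632.
Checking the remaining points: n·D = -12312632, n·E = -12312632, n·F = -11941258.
Since n·F = -11941258 ≠ -12312632, F is off the plane and the points are not all coplanar.

No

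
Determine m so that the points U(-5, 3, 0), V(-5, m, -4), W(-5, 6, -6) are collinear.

5

Collinearity requires UV × UW = 0; each component is linear in m.
The x-component gives (-6)m + (30) = 0, so m = 5.
The remaining components then also vanish.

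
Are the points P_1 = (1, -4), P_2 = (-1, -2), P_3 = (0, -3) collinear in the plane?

P_1P_2 = (-2, 2), P_1P_3 = (-1, 1).
Checking proportionality: P_1P_3 = 1/2·P_1P_2, so the vectors are parallel and the points are collinear.

Yes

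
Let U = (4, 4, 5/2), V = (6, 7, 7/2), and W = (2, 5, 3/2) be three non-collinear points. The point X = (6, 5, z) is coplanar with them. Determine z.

A normal to the plane is n = UV × UW = (-4, 0, 8).
X lies in the plane iff n · UX = 0.
This gives (8)z + (-28) = 0, so z = 7/2.

7/2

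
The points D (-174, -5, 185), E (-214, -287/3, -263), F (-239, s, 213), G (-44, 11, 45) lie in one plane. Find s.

-61/3

Coplanarity ⇔ det[DE; DF; DG] = 0.
Expanding, this is linear in s: (63840)s + (1298080) = 0.
So s = -61/3.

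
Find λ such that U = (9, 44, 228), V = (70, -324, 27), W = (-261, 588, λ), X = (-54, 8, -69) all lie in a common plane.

-198

Normal to plane UVX: n = (102060, 30780, -25380); plane equation n·P = -3513780.
Requiring n·W = -3513780: (-25380)λ + (-8539020) = -3513780.
So λ = -198.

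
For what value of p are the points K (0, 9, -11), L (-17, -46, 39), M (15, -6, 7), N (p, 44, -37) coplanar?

37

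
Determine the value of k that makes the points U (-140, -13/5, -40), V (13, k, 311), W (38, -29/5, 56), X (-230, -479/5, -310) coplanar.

548/5

Normal to plane UWX: n = (49056/5, 39420, -84388/5); plane equation n·P = -800956.
Requiring n·V = -800956: (39420)k + (-5121388) = -800956.
So k = 548/5.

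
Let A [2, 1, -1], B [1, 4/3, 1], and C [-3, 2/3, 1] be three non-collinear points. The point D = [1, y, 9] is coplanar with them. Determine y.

10/3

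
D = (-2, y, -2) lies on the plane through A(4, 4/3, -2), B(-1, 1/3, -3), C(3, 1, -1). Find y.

The plane through A, B, C has equation −(4/3)x + 6y + (2/3)z = 4/3.
Substituting D: (6)y + (4/3) = 4/3, so y = 0.

0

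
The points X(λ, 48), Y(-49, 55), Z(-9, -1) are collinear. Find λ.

-44

The three points are collinear iff det[XY; XZ] = 0.
This determinant is linear in λ: (56)λ + (2464) = 0, so λ = -44.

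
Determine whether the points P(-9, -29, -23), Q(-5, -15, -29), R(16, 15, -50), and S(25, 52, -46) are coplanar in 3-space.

No

The four points are coplanar iff the 3×3 determinant with rows PQ, PR, PS is zero.
Rows: (4, 14, -6), (25, 44, -27), (34, 81, -23).
Expanding along the first row: (4)(1175) − (14)(343) + (-6)(529) = -3276.
Nonzero ⇒ not coplanar.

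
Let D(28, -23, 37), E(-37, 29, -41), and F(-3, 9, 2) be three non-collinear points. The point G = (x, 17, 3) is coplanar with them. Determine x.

-4

The plane through D, E, F has equation 676x + 143y − 468z = -1677.
Substituting G: (676)x + (1027) = -1677, so x = -4.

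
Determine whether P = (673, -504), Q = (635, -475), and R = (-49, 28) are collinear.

No

PQ = (-38, 29), PR = (-722, 532).
Twice the signed area of △PQR is (-38)(532) − (29)(-722) = 722.
The area is nonzero, so the three points are not collinear.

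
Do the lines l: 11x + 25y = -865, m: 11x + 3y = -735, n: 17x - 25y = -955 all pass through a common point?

Intersecting l and m: solving the 2×2 system gives (x, y) = (-7890/121, -65/11).
Substitute into n: (17)(-7890/121) + (-25)(-65/11) = -116255/121.
But n requires -955 ≠ -116255/121, so the three lines have no common point.

No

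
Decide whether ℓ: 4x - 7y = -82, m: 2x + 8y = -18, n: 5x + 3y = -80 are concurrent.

No

Lines aᵢx + bᵢy = cᵢ with pairwise distinct directions are concurrent exactly when det[aᵢ bᵢ cᵢ] = 0.
Here the determinant is -46.
Nonzero, so no common point exists.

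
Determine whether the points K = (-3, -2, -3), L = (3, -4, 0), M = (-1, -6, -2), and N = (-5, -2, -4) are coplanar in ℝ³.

A normal to the plane through K, L, M is n = KL × KM = (10, 0, -20).
The plane has equation n·P = 30. For N: n·N = 30.
Equal, so N lies in the plane and all four are coplanar.

Yes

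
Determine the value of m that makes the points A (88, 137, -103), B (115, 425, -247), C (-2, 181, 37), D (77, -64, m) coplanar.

Normal to plane ABC: n = (46656, 9180, 27108); plane equation n·P = 2571264.
Requiring n·D = 2571264: (27108)m + (3004992) = 2571264.
So m = -16.

-16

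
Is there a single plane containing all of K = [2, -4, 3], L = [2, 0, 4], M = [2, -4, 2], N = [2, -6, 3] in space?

Yes

A normal to the plane through K, L, M is n = KL × KM = (-4, 0, 0).
The plane has equation n·P = -8. For N: n·N = -8.
Equal, so N lies in the plane and all four are coplanar.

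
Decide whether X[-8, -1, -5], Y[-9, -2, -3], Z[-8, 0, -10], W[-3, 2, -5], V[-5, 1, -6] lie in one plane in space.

Yes

The plane through X, Y, Z has normal n = XY × XZ = (3, -5, -1) and equation n·P = -14.
Checking the remaining points: n·W = -14, n·V = -14.
All equal -14, so all 5 points lie in one plane.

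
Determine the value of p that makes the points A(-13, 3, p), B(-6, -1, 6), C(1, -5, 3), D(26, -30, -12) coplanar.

9

Coplanarity ⇔ det[AB; AC; AD] = 0.
Expanding, this is linear in p: (75)p + (-675) = 0.
So p = 9.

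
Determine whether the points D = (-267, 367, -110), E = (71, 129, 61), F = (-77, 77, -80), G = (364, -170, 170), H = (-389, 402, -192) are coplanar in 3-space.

The plane through D, E, F has normal n = DE × DF = (42450, 22350, -52800) and equation n·P = 2676300.
Checking the remaining points: n·G = 2676300, n·H = 2609250.
Since n·H = 2609250 ≠ 2676300, H is off the plane and the points are not all coplanar.

No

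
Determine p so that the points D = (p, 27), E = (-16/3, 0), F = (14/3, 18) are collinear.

29/3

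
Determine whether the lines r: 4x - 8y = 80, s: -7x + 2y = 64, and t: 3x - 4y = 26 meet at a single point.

Yes

The three lines meet at one point iff the augmented coefficient matrix [aᵢ bᵢ cᵢ] has rank < 3, i.e. its determinant vanishes.
Here the determinant is 0.
It vanishes, so the lines are concurrent at (-14, -17).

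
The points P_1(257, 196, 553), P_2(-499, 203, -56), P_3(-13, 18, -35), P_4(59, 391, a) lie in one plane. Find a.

Normal to plane P_1P_2P_3: n = (-112518, -280098, 136458); plane equation n·P = -8355060.
Requiring n·P_4 = -8355060: (136458)a + (-116156880) = -8355060.
So a = 790.

790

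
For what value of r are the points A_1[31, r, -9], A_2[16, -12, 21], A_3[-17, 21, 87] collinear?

Collinearity requires A_1A_2 × A_1A_3 = 0; each component is linear in r.
The x-component gives (-66)r + (-1782) = 0, so r = -27.
The remaining components then also vanish.

-27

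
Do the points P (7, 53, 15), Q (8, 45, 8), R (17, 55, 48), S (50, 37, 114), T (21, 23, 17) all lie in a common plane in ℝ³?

No

The plane through P, Q, R has normal n = PQ × PR = (-250, -103, 82) and equation n·X = -5979.
Checking the remaining points: n·S = -6963, n·T = -6225.
Since n·S = -6963 ≠ -5979, S is off the plane and the points are not all coplanar.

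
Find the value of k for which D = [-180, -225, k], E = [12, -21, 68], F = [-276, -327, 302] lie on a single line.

224

Direction EF = (-288, -306, 234). From the x-coordinate of D, the parameter along the line is τ = (-180 − 12)/(-288) = 2/3.
Then k = 68 + 2/3·(234) = 224.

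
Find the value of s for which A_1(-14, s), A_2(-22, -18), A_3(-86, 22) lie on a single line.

The three points are collinear iff det[A_1A_2; A_1A_3] = 0.
This determinant is linear in s: (-64)s + (-1472) = 0, so s = -23.

-23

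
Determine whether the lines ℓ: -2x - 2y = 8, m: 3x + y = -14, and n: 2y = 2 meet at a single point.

Yes

Lines aᵢx + bᵢy = cᵢ with pairwise distinct directions are concurrent exactly when det[aᵢ bᵢ cᵢ] = 0.
Here the determinant is 0.
It vanishes, so the lines are concurrent at (-5, 1).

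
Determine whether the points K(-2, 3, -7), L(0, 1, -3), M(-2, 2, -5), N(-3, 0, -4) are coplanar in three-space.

With K as base: KL = (2, -2, 4), KM = (0, -1, 2), KN = (-1, -3, 3).
KM × KN = (3, -2, -1).
KL · (KM × KN) = 6.
Since 6 ≠ 0, the four points are not coplanar.

No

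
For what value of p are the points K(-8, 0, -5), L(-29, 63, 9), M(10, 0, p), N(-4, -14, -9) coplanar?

19

Coplanarity ⇔ det[KL; KM; KN] = 0.
Expanding, this is linear in p: (-42)p + (798) = 0.
So p = 19.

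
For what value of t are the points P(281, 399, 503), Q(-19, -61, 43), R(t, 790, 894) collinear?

536

Collinearity requires PQ × PR = 0; each component is linear in t.
The y-component gives (-460)t + (246560) = 0, so t = 536.
The remaining components then also vanish.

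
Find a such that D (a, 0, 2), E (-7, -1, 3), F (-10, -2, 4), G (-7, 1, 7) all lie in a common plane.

Coplanarity ⇔ det[DE; DF; DG] = 0.
Expanding, this is linear in a: (6)a + (24) = 0.
So a = -4.

-4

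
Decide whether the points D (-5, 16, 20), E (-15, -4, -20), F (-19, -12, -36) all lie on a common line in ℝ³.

DE = (-10, -20, -40), DF = (-14, -28, -56).
Each component of DF is 7/5 times the corresponding component of DE, so DF = 7/5·DE and the points are collinear.

Yes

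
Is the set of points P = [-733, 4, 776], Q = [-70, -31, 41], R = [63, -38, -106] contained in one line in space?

No

PQ = (663, -35, -735), PR = (796, -42, -882).
Comparing components 3 and 1: (-735)(796) − (663)(-882) = -294 ≠ 0, so PQ and PR are not parallel and the points are not collinear.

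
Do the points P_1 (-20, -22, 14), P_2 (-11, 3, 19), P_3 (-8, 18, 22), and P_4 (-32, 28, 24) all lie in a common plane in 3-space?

Yes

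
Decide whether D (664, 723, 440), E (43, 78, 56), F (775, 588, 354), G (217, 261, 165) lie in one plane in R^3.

The four points are coplanar iff the 3×3 determinant with rows DE, DF, DG is zero.
Rows: (-621, -645, -384), (111, -135, -86), (-447, -462, -275).
Expanding along the first row: (-621)(-2607) − (-645)(-68967) + (-384)(-111627) = 0.
Zero determinant ⇒ coplanar.

Yes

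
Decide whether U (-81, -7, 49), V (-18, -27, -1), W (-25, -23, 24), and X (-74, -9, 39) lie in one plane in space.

With U as base: UV = (63, -20, -50), UW = (56, -16, -25), UX = (7, -2, -10).
UW × UX = (110, 385, 0).
UV · (UW × UX) = -770.
Since -770 ≠ 0, the four points are not coplanar.

No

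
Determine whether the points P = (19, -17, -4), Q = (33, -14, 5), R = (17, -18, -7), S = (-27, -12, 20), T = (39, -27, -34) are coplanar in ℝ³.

No

The plane through P, Q, R has normal n = PQ × PR = (0, 24, -8) and equation n·X = -376.
Checking the remaining points: n·S = -448, n·T = -376.
Since n·S = -448 ≠ -376, S is off the plane and the points are not all coplanar.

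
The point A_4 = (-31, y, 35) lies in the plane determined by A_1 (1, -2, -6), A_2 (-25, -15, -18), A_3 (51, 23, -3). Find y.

-18

A normal to the plane is n = A_1A_2 × A_1A_3 = (261, -522, 0).
A_4 lies in the plane iff n · A_1A_4 = 0.
This gives (-522)y + (-9396) = 0, so y = -18.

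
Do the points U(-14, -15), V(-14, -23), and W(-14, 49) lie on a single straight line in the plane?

Yes

UV = (0, -8), UW = (0, 64).
Checking proportionality: UW = -8·UV, so the vectors are parallel and the points are collinear.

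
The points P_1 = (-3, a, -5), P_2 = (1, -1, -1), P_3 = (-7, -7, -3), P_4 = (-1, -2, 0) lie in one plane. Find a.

-5

The points are coplanar iff P_1P_2 · (P_1P_3 × P_1P_4) = 0.
Expanding, this is linear in a: (-12)a + (-60) = 0.
So a = -5.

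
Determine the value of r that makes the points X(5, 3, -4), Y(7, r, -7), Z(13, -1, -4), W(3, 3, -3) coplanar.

Normal to plane XZW: n = (-4, -8, -8); plane equation n·P = -12.
Requiring n·Y = -12: (-8)r + (28) = -12.
So r = 5.

5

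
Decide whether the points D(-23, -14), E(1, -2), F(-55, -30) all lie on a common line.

Yes

DE = (24, 12), DF = (-32, -16).
Checking proportionality: DF = -4/3·DE, so the vectors are parallel and the points are collinear.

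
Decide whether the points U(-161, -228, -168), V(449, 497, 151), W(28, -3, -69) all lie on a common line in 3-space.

No

UV = (610, 725, 319), UW = (189, 225, 99).
UV × UW = (0, -99, 225).
The cross product is nonzero, so the points do not lie on one line.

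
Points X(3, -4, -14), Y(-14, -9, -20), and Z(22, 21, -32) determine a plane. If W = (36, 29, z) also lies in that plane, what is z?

-32

A normal to the plane is n = XY × XZ = (240, -420, -330).
W lies in the plane iff n · XW = 0.
This gives (-330)z + (-10560) = 0, so z = -32.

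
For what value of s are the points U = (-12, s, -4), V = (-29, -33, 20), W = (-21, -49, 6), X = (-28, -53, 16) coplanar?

-21

Coplanarity ⇔ det[UV; UW; UX] = 0.
Expanding, this is linear in s: (-18)s + (-378) = 0.
So s = -21.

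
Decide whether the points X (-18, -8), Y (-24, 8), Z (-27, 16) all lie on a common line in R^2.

Yes

XY = (-6, 16), XZ = (-9, 24).
Checking proportionality: XZ = 3/2·XY, so the vectors are parallel and the points are collinear.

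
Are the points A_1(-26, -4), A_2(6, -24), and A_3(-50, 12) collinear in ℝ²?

No

A_1A_2 = (32, -20), A_1A_3 = (-24, 16).
If collinear, A_1A_3 would be a scalar multiple of A_1A_2. But (32)·(16) ≠ (-20)·(-24) (difference 32), so they are not parallel; the points are not collinear.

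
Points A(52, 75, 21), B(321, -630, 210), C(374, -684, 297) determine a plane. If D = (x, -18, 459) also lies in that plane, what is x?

272

The plane through A, B, C has equation −51129x − 13386y + 22839z = -3183039.
Substituting D: (-51129)x + (10724049) = -3183039, so x = 272.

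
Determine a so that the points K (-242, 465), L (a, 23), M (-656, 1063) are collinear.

64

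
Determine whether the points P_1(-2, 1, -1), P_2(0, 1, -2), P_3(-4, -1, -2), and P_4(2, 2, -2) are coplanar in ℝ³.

Yes

The four points are coplanar iff the 3×3 determinant with rows P_1P_2, P_1P_3, P_1P_4 is zero.
Rows: (2, 0, -1), (-2, -2, -1), (4, 1, -1).
Expanding along the first row: (2)(3) − (0)(6) + (-1)(6) = 0.
Zero determinant ⇒ coplanar.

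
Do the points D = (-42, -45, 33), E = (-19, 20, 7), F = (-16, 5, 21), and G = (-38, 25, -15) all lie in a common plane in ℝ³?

With D as base: DE = (23, 65, -26), DF = (26, 50, -12), DG = (4, 70, -48).
DF × DG = (-1560, 1200, 1620).
DE · (DF × DG) = 0.
The scalar triple product vanishes, so the four points are coplanar.

Yes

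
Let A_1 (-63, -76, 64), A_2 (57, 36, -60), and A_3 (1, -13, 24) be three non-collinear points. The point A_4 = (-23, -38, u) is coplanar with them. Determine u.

The plane through A_1, A_2, A_3 has equation 3332x − 3136y + 392z = 53508.
Substituting A_4: (392)u + (42532) = 53508, so u = 28.

28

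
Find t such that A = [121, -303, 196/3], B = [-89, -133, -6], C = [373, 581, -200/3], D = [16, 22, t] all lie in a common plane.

Normal to plane ABC: n = (121856/3, -45696, -228480); plane equation n·P = 11500160/3.
Requiring n·D = 11500160/3: (-228480)t + (-1066240/3) = 11500160/3.
So t = -55/3.

-55/3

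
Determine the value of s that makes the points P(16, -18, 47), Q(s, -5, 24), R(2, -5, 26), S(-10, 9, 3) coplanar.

18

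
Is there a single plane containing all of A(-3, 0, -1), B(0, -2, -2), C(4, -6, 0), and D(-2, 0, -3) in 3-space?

Yes

With A as base: AB = (3, -2, -1), AC = (7, -6, 1), AD = (1, 0, -2).
AC × AD = (12, 15, 6).
AB · (AC × AD) = 0.
The scalar triple product vanishes, so the four points are coplanar.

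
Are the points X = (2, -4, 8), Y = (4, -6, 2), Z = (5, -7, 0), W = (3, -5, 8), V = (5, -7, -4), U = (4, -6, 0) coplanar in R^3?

The plane through X, Y, Z has normal n = XY × XZ = (-2, -2, 0) and equation n·P = 4.
Checking the remaining points: n·W = 4, n·V = 4, n·U = 4.
All equal 4, so all 6 points lie in one plane.

Yes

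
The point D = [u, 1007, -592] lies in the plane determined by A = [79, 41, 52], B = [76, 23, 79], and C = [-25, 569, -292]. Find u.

-105

A normal to the plane is n = AB × AC = (-8064, -3840, -3456).
D lies in the plane iff n · AD = 0.
This gives (-8064)u + (-846720) = 0, so u = -105.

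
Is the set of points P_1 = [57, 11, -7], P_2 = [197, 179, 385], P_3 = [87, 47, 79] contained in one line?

P_1P_2 = (140, 168, 392), P_1P_3 = (30, 36, 86).
P_1P_2 × P_1P_3 = (336, -280, 0).
The cross product is nonzero, so the points do not lie on one line.

No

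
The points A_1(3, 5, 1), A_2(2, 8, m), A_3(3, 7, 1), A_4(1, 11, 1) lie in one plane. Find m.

1

Normal to plane A_1A_3A_4: n = (0, 0, 4); plane equation n·P = 4.
Requiring n·A_2 = 4: (4)m + (0) = 4.
So m = 1.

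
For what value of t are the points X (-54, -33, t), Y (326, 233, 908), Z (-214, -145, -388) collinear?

Collinearity requires XY × XZ = 0; each component is linear in t.
The x-component gives (-378)t + (-1512) = 0, so t = -4.
The remaining components then also vanish.

-4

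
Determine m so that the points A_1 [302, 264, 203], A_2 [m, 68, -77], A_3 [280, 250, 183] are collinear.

Collinearity requires A_1A_2 × A_1A_3 = 0; each component is linear in m.
The y-component gives (20)m + (120) = 0, so m = -6.
The remaining components then also vanish.

-6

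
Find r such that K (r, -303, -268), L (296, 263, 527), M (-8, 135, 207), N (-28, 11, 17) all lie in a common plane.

370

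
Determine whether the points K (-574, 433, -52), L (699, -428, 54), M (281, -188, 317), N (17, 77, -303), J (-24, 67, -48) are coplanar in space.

No

The plane through K, L, M has normal n = KL × KM = (-251883, -379107, -54378) and equation n·P = -16744833.
Checking the remaining points: n·N = -16996716, n·J = -16744833.
Since n·N = -16996716 ≠ -16744833, N is off the plane and the points are not all coplanar.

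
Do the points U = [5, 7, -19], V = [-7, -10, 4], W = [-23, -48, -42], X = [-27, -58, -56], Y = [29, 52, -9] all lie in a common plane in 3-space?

The plane through U, V, W has normal n = UV × UW = (1656, -920, 184) and equation n·P = -1656.
Checking the remaining points: n·X = -1656, n·Y = -1472.
Since n·Y = -1472 ≠ -1656, Y is off the plane and the points are not all coplanar.

No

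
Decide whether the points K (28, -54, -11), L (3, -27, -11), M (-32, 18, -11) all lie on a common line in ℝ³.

KL = (-25, 27, 0), KM = (-60, 72, 0).
KL × KM = (0, 0, -180).
The cross product is nonzero, so the points do not lie on one line.

No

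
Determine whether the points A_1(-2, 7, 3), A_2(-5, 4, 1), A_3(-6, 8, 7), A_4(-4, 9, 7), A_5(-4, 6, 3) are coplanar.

Yes

The plane through A_1, A_2, A_3 has normal n = A_1A_2 × A_1A_3 = (-10, 20, -15) and equation n·P = 115.
Checking the remaining points: n·A_4 = 115, n·A_5 = 115.
All equal 115, so all 5 points lie in one plane.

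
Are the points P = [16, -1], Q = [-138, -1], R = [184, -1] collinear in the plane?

PQ = (-154, 0), PR = (168, 0).
Checking proportionality: PR = -12/11·PQ, so the vectors are parallel and the points are collinear.

Yes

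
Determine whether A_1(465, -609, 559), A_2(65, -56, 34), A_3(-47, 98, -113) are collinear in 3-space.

A_1A_2 = (-400, 553, -525), A_1A_3 = (-512, 707, -672).
A_1A_2 × A_1A_3 = (-441, 0, 336).
The cross product is nonzero, so the points do not lie on one line.

No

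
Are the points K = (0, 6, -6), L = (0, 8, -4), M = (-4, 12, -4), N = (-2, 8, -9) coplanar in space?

No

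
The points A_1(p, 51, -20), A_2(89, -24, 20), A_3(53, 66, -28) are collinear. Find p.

59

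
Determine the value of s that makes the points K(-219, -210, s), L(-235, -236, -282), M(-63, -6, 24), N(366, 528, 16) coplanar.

-164

The points are coplanar iff KL · (KM × KN) = 0.
Expanding, this is linear in s: (6822)s + (1118808) = 0.
So s = -164.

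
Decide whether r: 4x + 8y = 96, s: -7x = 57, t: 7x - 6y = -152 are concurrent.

Intersecting r and s: solving the 2×2 system gives (x, y) = (-57/7, 225/14).
Substitute into t: (7)(-57/7) + (-6)(225/14) = -1074/7.
But t requires -152 ≠ -1074/7, so the three lines have no common point.

No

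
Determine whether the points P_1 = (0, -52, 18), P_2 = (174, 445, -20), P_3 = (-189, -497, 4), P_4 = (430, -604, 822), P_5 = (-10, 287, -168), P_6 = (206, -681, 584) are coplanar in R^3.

The plane through P_1, P_2, P_3 has normal n = P_1P_2 × P_1P_3 = (-23868, 9618, 16503) and equation n·P = -203082.
Checking the remaining points: n·P_4 = -2507046, n·P_5 = 226542, n·P_6 = -1828914.
Since n·P_4 = -2507046 ≠ -203082, P_4 is off the plane and the points are not all coplanar.

No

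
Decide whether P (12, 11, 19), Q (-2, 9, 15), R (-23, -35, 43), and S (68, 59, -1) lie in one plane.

No

With P as base: PQ = (-14, -2, -4), PR = (-35, -46, 24), PS = (56, 48, -20).
PR × PS = (-232, 644, 896).
PQ · (PR × PS) = -1624.
Since -1624 ≠ 0, the four points are not coplanar.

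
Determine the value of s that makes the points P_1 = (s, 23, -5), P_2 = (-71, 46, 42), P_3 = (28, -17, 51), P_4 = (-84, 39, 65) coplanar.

20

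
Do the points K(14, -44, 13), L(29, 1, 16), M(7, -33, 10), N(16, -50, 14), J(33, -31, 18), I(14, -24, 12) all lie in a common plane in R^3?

No

The plane through K, L, M has normal n = KL × KM = (-168, 24, 480) and equation n·P = 2832.
Checking the remaining points: n·N = 2832, n·J = 2352, n·I = 2832.
Since n·J = 2352 ≠ 2832, J is off the plane and the points are not all coplanar.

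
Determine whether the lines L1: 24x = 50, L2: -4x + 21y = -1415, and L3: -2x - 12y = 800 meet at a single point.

Lines aᵢx + bᵢy = cᵢ with pairwise distinct directions are concurrent exactly when det[aᵢ bᵢ cᵢ] = 0.
Here the determinant is 180.
Nonzero, so no common point exists.

No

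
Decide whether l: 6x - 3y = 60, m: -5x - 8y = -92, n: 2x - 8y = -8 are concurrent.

Yes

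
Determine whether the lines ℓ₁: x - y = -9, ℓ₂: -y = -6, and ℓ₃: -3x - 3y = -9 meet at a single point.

Yes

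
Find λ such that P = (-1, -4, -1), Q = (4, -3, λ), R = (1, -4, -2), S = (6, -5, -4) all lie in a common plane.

-4

Normal to plane PRS: n = (-1, -1, -2); plane equation n·X = 7.
Requiring n·Q = 7: (-2)λ + (-1) = 7.
So λ = -4.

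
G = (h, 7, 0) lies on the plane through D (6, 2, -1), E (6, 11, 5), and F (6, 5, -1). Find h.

Coplanarity requires DE · (DF × DG) = 0.
DE = (0, 9, 6), DF = (0, 3, 0); the triple product is linear in h with coefficient -18 and constant term 108.
Setting it to zero: h = 6.

6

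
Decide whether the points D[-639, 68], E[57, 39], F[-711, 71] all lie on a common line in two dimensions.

Yes

DE = (696, -29), DF = (-72, 3).
det[DE; DF] = (696)(3) − (-29)(-72) = 0.
The determinant is zero, so the points are collinear.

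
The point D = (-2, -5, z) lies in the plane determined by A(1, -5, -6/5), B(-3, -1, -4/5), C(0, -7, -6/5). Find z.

The plane through A, B, C has equation (4/5)x − (2/5)y + 12z = -58/5.
Substituting D: (12)z + (2/5) = -58/5, so z = -1.

-1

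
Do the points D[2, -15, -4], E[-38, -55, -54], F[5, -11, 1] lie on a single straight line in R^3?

DE = (-40, -40, -50), DF = (3, 4, 5).
DE × DF = (0, 50, -40).
The cross product is nonzero, so the points do not lie on one line.

No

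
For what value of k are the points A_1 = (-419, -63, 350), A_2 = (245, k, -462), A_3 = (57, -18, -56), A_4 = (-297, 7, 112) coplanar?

107

The points are coplanar iff A_1A_2 · (A_1A_3 × A_1A_4) = 0.
Expanding, this is linear in k: (63756)k + (-6821892) = 0.
So k = 107.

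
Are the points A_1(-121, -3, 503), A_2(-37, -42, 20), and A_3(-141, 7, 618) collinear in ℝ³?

A_1A_2 = (84, -39, -483), A_1A_3 = (-20, 10, 115).
A_1A_2 × A_1A_3 = (345, 0, 60).
The cross product is nonzero, so the points do not lie on one line.

No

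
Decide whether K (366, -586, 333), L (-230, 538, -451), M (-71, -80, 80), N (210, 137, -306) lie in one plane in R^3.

With K as base: KL = (-596, 1124, -784), KM = (-437, 506, -253), KN = (-156, 723, -639).
KM × KN = (-140415, -239775, -237015).
KL · (KM × KN) = 0.
The scalar triple product vanishes, so the four points are coplanar.

Yes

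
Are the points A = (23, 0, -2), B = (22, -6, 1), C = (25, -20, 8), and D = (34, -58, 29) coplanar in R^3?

No

A normal to the plane through A, B, C is n = AB × AC = (0, 16, 32).
The plane has equation n·P = -64. For D: n·D = 0.
0 ≠ -64, so D is off the plane.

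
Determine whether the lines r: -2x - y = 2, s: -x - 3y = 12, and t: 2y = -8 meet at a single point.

No

Intersecting r and s: solving the 2×2 system gives (x, y) = (6/5, -22/5).
Substitute into t: (0)(6/5) + (2)(-22/5) = -44/5.
But t requires -8 ≠ -44/5, so the three lines have no common point.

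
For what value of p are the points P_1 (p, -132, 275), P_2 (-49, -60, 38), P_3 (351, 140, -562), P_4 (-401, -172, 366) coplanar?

143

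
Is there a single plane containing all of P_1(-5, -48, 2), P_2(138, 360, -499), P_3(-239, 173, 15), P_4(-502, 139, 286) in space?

With P_1 as base: P_1P_2 = (143, 408, -501), P_1P_3 = (-234, 221, 13), P_1P_4 = (-497, 187, 284).
P_1P_3 × P_1P_4 = (60333, 59995, 66079).
P_1P_2 · (P_1P_3 × P_1P_4) = 0.
The scalar triple product vanishes, so the four points are coplanar.

Yes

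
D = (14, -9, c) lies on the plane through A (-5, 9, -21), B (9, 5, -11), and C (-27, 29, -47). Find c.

2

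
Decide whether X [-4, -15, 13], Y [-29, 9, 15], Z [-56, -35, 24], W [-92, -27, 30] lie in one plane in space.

No

The four points are coplanar iff the 3×3 determinant with rows XY, XZ, XW is zero.
Rows: (-25, 24, 2), (-52, -20, 11), (-88, -12, 17).
Expanding along the first row: (-25)(-208) − (24)(84) + (2)(-1136) = 912.
Nonzero ⇒ not coplanar.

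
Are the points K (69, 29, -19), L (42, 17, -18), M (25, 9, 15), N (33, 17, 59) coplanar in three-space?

With K as base: KL = (-27, -12, 1), KM = (-44, -20, 34), KN = (-36, -12, 78).
KM × KN = (-1152, 2208, -192).
KL · (KM × KN) = 4416.
Since 4416 ≠ 0, the four points are not coplanar.

No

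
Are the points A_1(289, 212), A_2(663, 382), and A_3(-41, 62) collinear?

A_1A_2 = (374, 170), A_1A_3 = (-330, -150).
det[A_1A_2; A_1A_3] = (374)(-150) − (170)(-330) = 0.
The determinant is zero, so the points are collinear.

Yes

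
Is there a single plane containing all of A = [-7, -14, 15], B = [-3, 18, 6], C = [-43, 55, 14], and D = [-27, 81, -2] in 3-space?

No

The four points are coplanar iff the 3×3 determinant with rows AB, AC, AD is zero.
Rows: (4, 32, -9), (-36, 69, -1), (-20, 95, -17).
Expanding along the first row: (4)(-1078) − (32)(592) + (-9)(-2040) = -4896.
Nonzero ⇒ not coplanar.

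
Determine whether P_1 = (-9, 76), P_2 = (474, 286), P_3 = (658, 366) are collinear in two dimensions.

P_1P_2 = (483, 210), P_1P_3 = (667, 290).
Twice the signed area of △P_1P_2P_3 is (483)(290) − (210)(667) = 0.
The triangle is degenerate (zero area), so the points are collinear.

Yes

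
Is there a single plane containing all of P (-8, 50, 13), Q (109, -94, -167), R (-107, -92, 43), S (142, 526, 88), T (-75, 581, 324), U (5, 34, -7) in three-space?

No

The plane through P, Q, R has normal n = PQ × PR = (-29880, 14310, -30870) and equation n·X = 553230.
Checking the remaining points: n·S = 567540, n·T = 553230, n·U = 553230.
Since n·S = 567540 ≠ 553230, S is off the plane and the points are not all coplanar.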